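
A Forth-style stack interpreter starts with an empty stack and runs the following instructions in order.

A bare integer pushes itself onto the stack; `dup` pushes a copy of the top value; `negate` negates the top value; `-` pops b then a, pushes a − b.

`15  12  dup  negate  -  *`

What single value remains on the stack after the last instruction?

360

15      15
12      15 12
dup     15 12 12
negate  15 12 -12
-       15 24
*       360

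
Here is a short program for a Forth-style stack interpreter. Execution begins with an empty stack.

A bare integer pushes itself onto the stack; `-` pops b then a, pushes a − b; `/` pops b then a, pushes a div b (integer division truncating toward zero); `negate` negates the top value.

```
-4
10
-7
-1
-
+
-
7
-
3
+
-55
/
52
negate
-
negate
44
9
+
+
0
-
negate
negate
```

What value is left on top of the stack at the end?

1

-4     : -4
10     : -4 10
-7     : -4 10 -7
-1     : -4 10 -7 -1
-      : -4 10 -6
+      : -4 4
-      : -8
7      : -8 7
-      : -15
3      : -15 3
+      : -12
-55    : -12 -55
/      : 0
52     : 0 52
negate : 0 -52
-      : 52
negate : -52
44     : -52 44
9      : -52 44 9
+      : -52 53
+      : 1
0      : 1 0
-      : 1
negate : -1
negate : 1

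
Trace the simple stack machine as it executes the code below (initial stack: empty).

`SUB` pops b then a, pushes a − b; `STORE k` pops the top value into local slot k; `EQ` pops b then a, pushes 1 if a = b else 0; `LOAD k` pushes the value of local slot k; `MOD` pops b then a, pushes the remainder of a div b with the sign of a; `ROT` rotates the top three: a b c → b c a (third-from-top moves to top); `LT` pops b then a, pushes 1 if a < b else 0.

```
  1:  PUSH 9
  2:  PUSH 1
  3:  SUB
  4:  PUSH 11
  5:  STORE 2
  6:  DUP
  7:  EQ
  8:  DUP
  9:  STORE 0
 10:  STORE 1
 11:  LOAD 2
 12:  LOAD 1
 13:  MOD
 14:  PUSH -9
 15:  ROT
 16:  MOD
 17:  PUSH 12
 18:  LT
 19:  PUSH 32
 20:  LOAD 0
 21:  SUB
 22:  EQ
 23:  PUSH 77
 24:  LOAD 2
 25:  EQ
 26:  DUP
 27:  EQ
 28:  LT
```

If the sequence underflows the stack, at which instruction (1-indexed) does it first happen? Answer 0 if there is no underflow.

PUSH 9   9
PUSH 1   9 1
SUB      8
PUSH 11  8 11
STORE 2  8
DUP      8 8
EQ       1
DUP      1 1
STORE 0  1
STORE 1  (empty)
LOAD 2   11
LOAD 1   11 1
MOD      0
PUSH -9  0 -9
ROT  — needs 3 operands, stack has 2 → underflow

15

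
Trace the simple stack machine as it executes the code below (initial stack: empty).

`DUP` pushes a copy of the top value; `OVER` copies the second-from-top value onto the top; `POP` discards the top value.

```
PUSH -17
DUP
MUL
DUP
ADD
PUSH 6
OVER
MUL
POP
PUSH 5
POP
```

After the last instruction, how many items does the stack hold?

1

PUSH -17  -17
DUP       -17 -17
MUL       289
DUP       289 289
ADD       578
PUSH 6    578 6
OVER      578 6 578
MUL       578 3468
POP       578
PUSH 5    578 5
POP       578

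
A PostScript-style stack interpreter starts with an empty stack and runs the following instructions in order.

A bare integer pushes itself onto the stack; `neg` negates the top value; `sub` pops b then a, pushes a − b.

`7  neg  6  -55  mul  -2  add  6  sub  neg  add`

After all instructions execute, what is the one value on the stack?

331

7   → 7
neg → -7
6   → -7 6
-55 → -7 6 -55
mul → -7 -330
-2  → -7 -330 -2
add → -7 -332
6   → -7 -332 6
sub → -7 -338
neg → -7 338
add → 331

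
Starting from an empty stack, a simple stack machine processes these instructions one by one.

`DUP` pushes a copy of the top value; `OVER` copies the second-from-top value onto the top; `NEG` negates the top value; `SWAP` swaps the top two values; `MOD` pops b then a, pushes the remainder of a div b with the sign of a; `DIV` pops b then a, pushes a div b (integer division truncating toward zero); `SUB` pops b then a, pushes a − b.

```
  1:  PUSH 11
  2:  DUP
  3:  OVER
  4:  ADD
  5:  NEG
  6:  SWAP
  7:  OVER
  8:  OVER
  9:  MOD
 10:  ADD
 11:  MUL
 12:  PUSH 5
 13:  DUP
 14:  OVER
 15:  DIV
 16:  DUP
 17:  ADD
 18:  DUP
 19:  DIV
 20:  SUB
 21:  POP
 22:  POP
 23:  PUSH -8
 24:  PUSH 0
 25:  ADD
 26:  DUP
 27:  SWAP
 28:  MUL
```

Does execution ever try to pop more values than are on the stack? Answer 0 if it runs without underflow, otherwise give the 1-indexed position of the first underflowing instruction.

PUSH 11  11
DUP      11 11
OVER     11 11 11
ADD      11 22
NEG      11 -22
SWAP     -22 11
OVER     -22 11 -22
OVER     -22 11 -22 11
MOD      -22 11 0
ADD      -22 11
MUL      -242
PUSH 5   -242 5
DUP      -242 5 5
OVER     -242 5 5 5
DIV      -242 5 1
DUP      -242 5 1 1
ADD      -242 5 2
DUP      -242 5 2 2
DIV      -242 5 1
SUB      -242 4
POP      -242
POP      (empty)
PUSH -8  -8
PUSH 0   -8 0
ADD      -8
DUP      -8 -8
SWAP     -8 -8
MUL      64

0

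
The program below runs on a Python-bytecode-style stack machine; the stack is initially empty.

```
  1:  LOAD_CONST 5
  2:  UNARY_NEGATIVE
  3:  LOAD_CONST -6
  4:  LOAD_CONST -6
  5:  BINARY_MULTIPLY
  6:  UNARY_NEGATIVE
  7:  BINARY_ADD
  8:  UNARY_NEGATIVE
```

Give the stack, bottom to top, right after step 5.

[-5, 36]

LOAD_CONST 5    -> 5
UNARY_NEGATIVE  -> -5
LOAD_CONST -6   -> -5 -6
LOAD_CONST -6   -> -5 -6 -6
BINARY_MULTIPLY -> -5 36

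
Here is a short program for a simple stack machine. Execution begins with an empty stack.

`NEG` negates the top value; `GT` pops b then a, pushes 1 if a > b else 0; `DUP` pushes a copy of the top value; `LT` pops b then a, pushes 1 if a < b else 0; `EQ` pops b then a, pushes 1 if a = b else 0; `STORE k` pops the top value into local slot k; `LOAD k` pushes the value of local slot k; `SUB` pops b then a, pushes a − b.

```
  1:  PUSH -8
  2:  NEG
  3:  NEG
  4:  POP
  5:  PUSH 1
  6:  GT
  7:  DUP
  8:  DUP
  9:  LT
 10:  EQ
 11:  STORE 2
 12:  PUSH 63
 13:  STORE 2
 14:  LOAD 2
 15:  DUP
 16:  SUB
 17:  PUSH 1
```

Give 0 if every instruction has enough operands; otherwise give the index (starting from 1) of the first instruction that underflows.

PUSH -8  [-8]
NEG      [8]
NEG      [-8]
POP      []
PUSH 1   [1]
GT  — needs 2 operands, stack has 1 → underflow

6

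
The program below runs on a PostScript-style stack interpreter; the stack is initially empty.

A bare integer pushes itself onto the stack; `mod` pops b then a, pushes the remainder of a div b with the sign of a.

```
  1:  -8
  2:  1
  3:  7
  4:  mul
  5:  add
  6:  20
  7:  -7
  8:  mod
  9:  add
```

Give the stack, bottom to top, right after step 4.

[-8, 7]

-8   [-8]
1    [-8, 1]
7    [-8, 1, 7]
mul  [-8, 7]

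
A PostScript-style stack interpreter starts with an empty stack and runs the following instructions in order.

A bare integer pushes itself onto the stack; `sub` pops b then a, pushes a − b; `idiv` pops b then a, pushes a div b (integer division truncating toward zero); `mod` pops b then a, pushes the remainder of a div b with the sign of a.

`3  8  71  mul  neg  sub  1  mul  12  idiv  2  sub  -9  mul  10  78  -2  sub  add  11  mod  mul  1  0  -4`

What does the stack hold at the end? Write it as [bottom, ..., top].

[-810, 1, 0, -4]

3    -> [3]
8    -> [3, 8]
71   -> [3, 8, 71]
mul  -> [3, 568]
neg  -> [3, -568]
sub  -> [571]
1    -> [571, 1]
mul  -> [571]
12   -> [571, 12]
idiv -> [47]
2    -> [47, 2]
sub  -> [45]
-9   -> [45, -9]
mul  -> [-405]
10   -> [-405, 10]
78   -> [-405, 10, 78]
-2   -> [-405, 10, 78, -2]
sub  -> [-405, 10, 80]
add  -> [-405, 90]
11   -> [-405, 90, 11]
mod  -> [-405, 2]
mul  -> [-810]
1    -> [-810, 1]
0    -> [-810, 1, 0]
-4   -> [-810, 1, 0, -4]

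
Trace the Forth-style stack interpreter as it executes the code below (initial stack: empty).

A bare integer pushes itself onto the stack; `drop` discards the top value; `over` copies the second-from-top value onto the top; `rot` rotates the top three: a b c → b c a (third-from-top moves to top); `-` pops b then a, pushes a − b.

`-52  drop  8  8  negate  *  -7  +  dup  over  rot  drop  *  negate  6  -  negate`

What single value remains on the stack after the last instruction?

5047

-52    : [-52]
drop   : []
8      : [8]
8      : [8, 8]
negate : [8, -8]
*      : [-64]
-7     : [-64, -7]
+      : [-71]
dup    : [-71, -71]
over   : [-71, -71, -71]
rot    : [-71, -71, -71]
drop   : [-71, -71]
*      : [5041]
negate : [-5041]
6      : [-5041, 6]
-      : [-5047]
negate : [5047]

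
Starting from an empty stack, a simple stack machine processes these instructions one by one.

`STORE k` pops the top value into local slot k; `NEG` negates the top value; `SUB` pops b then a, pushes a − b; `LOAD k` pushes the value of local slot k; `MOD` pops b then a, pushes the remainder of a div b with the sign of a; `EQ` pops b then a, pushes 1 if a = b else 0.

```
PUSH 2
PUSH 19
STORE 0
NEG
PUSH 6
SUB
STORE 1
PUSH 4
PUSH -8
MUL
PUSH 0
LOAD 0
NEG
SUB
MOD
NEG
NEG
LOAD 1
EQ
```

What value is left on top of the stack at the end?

PUSH 2  → 2
PUSH 19 → 2 19
STORE 0 → 2
NEG     → -2
PUSH 6  → -2 6
SUB     → -8
STORE 1 → (empty)
PUSH 4  → 4
PUSH -8 → 4 -8
MUL     → -32
PUSH 0  → -32 0
LOAD 0  → -32 0 19
NEG     → -32 0 -19
SUB     → -32 19
MOD     → -13
NEG     → 13
NEG     → -13
LOAD 1  → -13 -8
EQ      → 0

0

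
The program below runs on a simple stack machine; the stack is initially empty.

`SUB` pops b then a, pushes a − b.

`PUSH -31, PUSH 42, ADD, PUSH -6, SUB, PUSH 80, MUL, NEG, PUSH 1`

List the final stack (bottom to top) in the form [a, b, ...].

PUSH -31 → [-31]
PUSH 42  → [-31, 42]
ADD      → [11]
PUSH -6  → [11, -6]
SUB      → [17]
PUSH 80  → [17, 80]
MUL      → [1360]
NEG      → [-1360]
PUSH 1   → [-1360, 1]

[-1360, 1]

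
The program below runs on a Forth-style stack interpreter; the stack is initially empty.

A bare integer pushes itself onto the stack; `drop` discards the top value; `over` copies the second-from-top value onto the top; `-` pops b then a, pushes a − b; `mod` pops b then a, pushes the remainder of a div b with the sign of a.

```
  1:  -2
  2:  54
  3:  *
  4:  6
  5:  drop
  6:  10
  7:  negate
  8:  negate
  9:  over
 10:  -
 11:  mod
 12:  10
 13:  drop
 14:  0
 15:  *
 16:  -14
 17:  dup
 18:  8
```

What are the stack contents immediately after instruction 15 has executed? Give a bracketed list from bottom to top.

[0]

-2     : -2
54     : -2 54
*      : -108
6      : -108 6
drop   : -108
10     : -108 10
negate : -108 -10
negate : -108 10
over   : -108 10 -108
-      : -108 118
mod    : -108
10     : -108 10
drop   : -108
0      : -108 0
*      : 0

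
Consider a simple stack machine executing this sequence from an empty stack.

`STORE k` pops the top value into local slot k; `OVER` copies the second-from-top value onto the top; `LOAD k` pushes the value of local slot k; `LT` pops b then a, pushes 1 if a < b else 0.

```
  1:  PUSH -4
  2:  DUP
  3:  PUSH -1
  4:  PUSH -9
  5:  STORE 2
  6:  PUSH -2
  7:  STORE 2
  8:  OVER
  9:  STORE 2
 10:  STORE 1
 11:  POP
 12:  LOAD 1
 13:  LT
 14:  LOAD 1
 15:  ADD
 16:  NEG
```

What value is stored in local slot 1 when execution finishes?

PUSH -4 -> [-4]
DUP     -> [-4, -4]
PUSH -1 -> [-4, -4, -1]
PUSH -9 -> [-4, -4, -1, -9]
STORE 2 -> [-4, -4, -1]
PUSH -2 -> [-4, -4, -1, -2]
STORE 2 -> [-4, -4, -1]
OVER    -> [-4, -4, -1, -4]
STORE 2 -> [-4, -4, -1]
STORE 1 -> [-4, -4]
POP     -> [-4]
LOAD 1  -> [-4, -1]
LT      -> [1]
LOAD 1  -> [1, -1]
ADD     -> [0]
NEG     -> [0]

-1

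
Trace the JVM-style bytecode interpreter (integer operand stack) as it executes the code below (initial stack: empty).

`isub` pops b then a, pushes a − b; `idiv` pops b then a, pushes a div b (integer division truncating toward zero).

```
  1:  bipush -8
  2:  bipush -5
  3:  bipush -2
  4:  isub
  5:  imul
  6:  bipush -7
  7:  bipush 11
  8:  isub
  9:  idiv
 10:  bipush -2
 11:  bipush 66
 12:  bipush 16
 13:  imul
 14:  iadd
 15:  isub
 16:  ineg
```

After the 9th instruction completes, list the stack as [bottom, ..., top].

[-1]

bipush -8 → [-8]
bipush -5 → [-8, -5]
bipush -2 → [-8, -5, -2]
isub      → [-8, -3]
imul      → [24]
bipush -7 → [24, -7]
bipush 11 → [24, -7, 11]
isub      → [24, -18]
idiv      → [-1]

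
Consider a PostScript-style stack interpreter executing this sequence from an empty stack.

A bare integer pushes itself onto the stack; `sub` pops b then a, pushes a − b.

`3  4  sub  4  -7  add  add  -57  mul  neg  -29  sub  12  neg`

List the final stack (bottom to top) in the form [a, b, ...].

3   -> 3
4   -> 3 4
sub -> -1
4   -> -1 4
-7  -> -1 4 -7
add -> -1 -3
add -> -4
-57 -> -4 -57
mul -> 228
neg -> -228
-29 -> -228 -29
sub -> -199
12  -> -199 12
neg -> -199 -12

[-199, -12]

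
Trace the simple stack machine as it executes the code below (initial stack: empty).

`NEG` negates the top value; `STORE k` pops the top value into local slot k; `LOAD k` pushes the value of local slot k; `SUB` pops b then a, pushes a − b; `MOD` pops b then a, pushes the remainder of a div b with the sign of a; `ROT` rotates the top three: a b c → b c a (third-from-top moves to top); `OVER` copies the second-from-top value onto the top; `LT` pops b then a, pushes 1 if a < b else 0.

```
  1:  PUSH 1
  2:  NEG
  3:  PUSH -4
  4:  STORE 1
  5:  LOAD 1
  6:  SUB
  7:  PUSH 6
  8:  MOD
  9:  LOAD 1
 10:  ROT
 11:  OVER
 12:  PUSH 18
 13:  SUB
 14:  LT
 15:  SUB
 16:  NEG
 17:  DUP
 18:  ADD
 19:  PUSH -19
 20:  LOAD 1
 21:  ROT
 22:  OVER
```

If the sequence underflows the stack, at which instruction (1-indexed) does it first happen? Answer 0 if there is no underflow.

10

PUSH 1  : [1]
NEG     : [-1]
PUSH -4 : [-1, -4]
STORE 1 : [-1]
LOAD 1  : [-1, -4]
SUB     : [3]
PUSH 6  : [3, 6]
MOD     : [3]
LOAD 1  : [3, -4]
ROT  — needs 3 operands, stack has 2 → underflow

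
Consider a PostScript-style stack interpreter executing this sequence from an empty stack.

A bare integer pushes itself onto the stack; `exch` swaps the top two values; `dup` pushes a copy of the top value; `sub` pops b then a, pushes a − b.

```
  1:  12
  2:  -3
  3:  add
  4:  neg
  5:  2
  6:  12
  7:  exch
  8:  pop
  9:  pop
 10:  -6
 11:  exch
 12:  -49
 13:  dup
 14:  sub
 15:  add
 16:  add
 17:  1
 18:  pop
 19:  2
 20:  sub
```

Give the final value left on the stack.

-17

12    [12]
-3    [12, -3]
add   [9]
neg   [-9]
2     [-9, 2]
12    [-9, 2, 12]
exch  [-9, 12, 2]
pop   [-9, 12]
pop   [-9]
-6    [-9, -6]
exch  [-6, -9]
-49   [-6, -9, -49]
dup   [-6, -9, -49, -49]
sub   [-6, -9, 0]
add   [-6, -9]
add   [-15]
1     [-15, 1]
pop   [-15]
2     [-15, 2]
sub   [-17]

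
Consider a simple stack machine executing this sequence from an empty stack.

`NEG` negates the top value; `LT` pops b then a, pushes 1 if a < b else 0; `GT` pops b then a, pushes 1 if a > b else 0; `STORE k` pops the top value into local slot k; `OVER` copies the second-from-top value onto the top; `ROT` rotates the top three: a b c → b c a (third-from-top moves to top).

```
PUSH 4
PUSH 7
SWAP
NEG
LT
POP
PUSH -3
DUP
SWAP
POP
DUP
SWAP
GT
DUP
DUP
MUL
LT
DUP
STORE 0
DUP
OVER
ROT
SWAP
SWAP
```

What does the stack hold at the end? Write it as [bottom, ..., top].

[0, 0, 0]

PUSH 4  -> [4]
PUSH 7  -> [4, 7]
SWAP    -> [7, 4]
NEG     -> [7, -4]
LT      -> [0]
POP     -> []
PUSH -3 -> [-3]
DUP     -> [-3, -3]
SWAP    -> [-3, -3]
POP     -> [-3]
DUP     -> [-3, -3]
SWAP    -> [-3, -3]
GT      -> [0]
DUP     -> [0, 0]
DUP     -> [0, 0, 0]
MUL     -> [0, 0]
LT      -> [0]
DUP     -> [0, 0]
STORE 0 -> [0]
DUP     -> [0, 0]
OVER    -> [0, 0, 0]
ROT     -> [0, 0, 0]
SWAP    -> [0, 0, 0]
SWAP    -> [0, 0, 0]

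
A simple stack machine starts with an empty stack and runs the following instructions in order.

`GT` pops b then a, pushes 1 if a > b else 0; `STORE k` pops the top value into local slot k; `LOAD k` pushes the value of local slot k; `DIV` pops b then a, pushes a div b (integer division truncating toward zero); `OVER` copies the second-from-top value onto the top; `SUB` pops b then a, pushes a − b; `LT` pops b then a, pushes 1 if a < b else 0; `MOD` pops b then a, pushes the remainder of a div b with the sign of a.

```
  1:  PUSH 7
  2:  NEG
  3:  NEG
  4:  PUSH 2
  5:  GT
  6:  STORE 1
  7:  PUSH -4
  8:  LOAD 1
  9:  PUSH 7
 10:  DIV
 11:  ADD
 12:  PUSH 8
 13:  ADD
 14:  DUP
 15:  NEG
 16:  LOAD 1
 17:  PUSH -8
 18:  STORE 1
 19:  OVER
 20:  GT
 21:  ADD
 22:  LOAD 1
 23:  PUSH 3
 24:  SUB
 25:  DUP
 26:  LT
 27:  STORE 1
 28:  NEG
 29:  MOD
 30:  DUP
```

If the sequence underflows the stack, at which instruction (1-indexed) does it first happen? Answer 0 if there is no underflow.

0

PUSH 7  -> [7]
NEG     -> [-7]
NEG     -> [7]
PUSH 2  -> [7, 2]
GT      -> [1]
STORE 1 -> []
PUSH -4 -> [-4]
LOAD 1  -> [-4, 1]
PUSH 7  -> [-4, 1, 7]
DIV     -> [-4, 0]
ADD     -> [-4]
PUSH 8  -> [-4, 8]
ADD     -> [4]
DUP     -> [4, 4]
NEG     -> [4, -4]
LOAD 1  -> [4, -4, 1]
PUSH -8 -> [4, -4, 1, -8]
STORE 1 -> [4, -4, 1]
OVER    -> [4, -4, 1, -4]
GT      -> [4, -4, 1]
ADD     -> [4, -3]
LOAD 1  -> [4, -3, -8]
PUSH 3  -> [4, -3, -8, 3]
SUB     -> [4, -3, -11]
DUP     -> [4, -3, -11, -11]
LT      -> [4, -3, 0]
STORE 1 -> [4, -3]
NEG     -> [4, 3]
MOD     -> [1]
DUP     -> [1, 1]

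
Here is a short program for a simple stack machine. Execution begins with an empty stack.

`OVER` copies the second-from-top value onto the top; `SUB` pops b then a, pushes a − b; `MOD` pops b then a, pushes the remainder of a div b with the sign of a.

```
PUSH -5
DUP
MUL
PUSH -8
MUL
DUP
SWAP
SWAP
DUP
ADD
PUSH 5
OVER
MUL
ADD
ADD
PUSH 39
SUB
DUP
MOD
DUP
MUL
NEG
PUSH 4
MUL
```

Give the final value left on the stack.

PUSH -5 : -5
DUP     : -5 -5
MUL     : 25
PUSH -8 : 25 -8
MUL     : -200
DUP     : -200 -200
SWAP    : -200 -200
SWAP    : -200 -200
DUP     : -200 -200 -200
ADD     : -200 -400
PUSH 5  : -200 -400 5
OVER    : -200 -400 5 -400
MUL     : -200 -400 -2000
ADD     : -200 -2400
ADD     : -2600
PUSH 39 : -2600 39
SUB     : -2639
DUP     : -2639 -2639
MOD     : 0
DUP     : 0 0
MUL     : 0
NEG     : 0
PUSH 4  : 0 4
MUL     : 0

0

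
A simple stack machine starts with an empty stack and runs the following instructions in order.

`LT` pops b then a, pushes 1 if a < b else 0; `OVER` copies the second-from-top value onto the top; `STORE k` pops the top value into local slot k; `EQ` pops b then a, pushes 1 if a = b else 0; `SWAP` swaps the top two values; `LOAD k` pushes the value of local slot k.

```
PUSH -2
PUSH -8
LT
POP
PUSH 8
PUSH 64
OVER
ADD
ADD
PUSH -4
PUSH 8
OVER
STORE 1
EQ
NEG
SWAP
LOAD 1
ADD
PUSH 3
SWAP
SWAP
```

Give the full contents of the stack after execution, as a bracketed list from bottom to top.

[0, 76, 3]

PUSH -2 → [-2]
PUSH -8 → [-2, -8]
LT      → [0]
POP     → []
PUSH 8  → [8]
PUSH 64 → [8, 64]
OVER    → [8, 64, 8]
ADD     → [8, 72]
ADD     → [80]
PUSH -4 → [80, -4]
PUSH 8  → [80, -4, 8]
OVER    → [80, -4, 8, -4]
STORE 1 → [80, -4, 8]
EQ      → [80, 0]
NEG     → [80, 0]
SWAP    → [0, 80]
LOAD 1  → [0, 80, -4]
ADD     → [0, 76]
PUSH 3  → [0, 76, 3]
SWAP    → [0, 3, 76]
SWAP    → [0, 76, 3]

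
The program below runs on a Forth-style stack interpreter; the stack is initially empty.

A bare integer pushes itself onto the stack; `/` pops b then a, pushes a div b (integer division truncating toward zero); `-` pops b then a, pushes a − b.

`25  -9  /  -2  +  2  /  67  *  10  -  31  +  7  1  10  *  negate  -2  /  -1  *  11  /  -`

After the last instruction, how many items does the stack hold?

2

25     → 25
-9     → 25 -9
/      → -2
-2     → -2 -2
+      → -4
2      → -4 2
/      → -2
67     → -2 67
*      → -134
10     → -134 10
-      → -144
31     → -144 31
+      → -113
7      → -113 7
1      → -113 7 1
10     → -113 7 1 10
*      → -113 7 10
negate → -113 7 -10
-2     → -113 7 -10 -2
/      → -113 7 5
-1     → -113 7 5 -1
*      → -113 7 -5
11     → -113 7 -5 11
/      → -113 7 0
-      → -113 7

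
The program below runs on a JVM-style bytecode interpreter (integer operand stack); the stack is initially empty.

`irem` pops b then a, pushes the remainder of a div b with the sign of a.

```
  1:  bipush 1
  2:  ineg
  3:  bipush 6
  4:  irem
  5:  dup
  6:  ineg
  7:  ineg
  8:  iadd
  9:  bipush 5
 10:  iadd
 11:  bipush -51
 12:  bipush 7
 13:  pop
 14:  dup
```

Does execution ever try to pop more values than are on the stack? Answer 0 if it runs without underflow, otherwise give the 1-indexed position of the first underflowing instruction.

bipush 1   -> 1
ineg       -> -1
bipush 6   -> -1 6
irem       -> -1
dup        -> -1 -1
ineg       -> -1 1
ineg       -> -1 -1
iadd       -> -2
bipush 5   -> -2 5
iadd       -> 3
bipush -51 -> 3 -51
bipush 7   -> 3 -51 7
pop        -> 3 -51
dup        -> 3 -51 -51

0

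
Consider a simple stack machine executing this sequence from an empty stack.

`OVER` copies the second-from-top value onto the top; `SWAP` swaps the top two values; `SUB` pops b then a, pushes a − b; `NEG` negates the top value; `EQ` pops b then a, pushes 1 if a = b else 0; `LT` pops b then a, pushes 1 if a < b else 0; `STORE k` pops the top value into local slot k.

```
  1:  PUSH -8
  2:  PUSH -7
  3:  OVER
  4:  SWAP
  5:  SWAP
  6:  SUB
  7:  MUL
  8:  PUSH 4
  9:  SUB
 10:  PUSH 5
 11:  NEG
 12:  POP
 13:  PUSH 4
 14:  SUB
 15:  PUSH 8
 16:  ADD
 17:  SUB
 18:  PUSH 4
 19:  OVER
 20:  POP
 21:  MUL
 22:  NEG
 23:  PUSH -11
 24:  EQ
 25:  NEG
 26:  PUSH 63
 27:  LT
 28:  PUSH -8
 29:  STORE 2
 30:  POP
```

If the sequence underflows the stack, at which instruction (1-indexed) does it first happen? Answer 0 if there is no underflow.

17

PUSH -8 → [-8]
PUSH -7 → [-8, -7]
OVER    → [-8, -7, -8]
SWAP    → [-8, -8, -7]
SWAP    → [-8, -7, -8]
SUB     → [-8, 1]
MUL     → [-8]
PUSH 4  → [-8, 4]
SUB     → [-12]
PUSH 5  → [-12, 5]
NEG     → [-12, -5]
POP     → [-12]
PUSH 4  → [-12, 4]
SUB     → [-16]
PUSH 8  → [-16, 8]
ADD     → [-8]
SUB  — needs 2 operands, stack has 1 → underflow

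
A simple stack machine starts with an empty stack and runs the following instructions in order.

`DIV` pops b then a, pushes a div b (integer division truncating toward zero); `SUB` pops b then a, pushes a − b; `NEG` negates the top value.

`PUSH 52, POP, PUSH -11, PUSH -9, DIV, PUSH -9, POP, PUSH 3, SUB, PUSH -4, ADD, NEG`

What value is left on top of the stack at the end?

6

PUSH 52  -> 52
POP      -> (empty)
PUSH -11 -> -11
PUSH -9  -> -11 -9
DIV      -> 1
PUSH -9  -> 1 -9
POP      -> 1
PUSH 3   -> 1 3
SUB      -> -2
PUSH -4  -> -2 -4
ADD      -> -6
NEG      -> 6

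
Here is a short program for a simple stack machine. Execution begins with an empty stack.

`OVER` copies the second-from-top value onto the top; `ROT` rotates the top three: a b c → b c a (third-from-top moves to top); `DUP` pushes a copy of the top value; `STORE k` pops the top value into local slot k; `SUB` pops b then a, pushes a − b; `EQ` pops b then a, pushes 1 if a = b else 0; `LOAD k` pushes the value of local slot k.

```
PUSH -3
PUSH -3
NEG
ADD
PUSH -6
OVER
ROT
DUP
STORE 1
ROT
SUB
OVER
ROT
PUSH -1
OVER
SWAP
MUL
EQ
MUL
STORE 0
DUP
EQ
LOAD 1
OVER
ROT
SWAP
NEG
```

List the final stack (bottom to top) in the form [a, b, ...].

PUSH -3 : [-3]
PUSH -3 : [-3, -3]
NEG     : [-3, 3]
ADD     : [0]
PUSH -6 : [0, -6]
OVER    : [0, -6, 0]
ROT     : [-6, 0, 0]
DUP     : [-6, 0, 0, 0]
STORE 1 : [-6, 0, 0]
ROT     : [0, 0, -6]
SUB     : [0, 6]
OVER    : [0, 6, 0]
ROT     : [6, 0, 0]
PUSH -1 : [6, 0, 0, -1]
OVER    : [6, 0, 0, -1, 0]
SWAP    : [6, 0, 0, 0, -1]
MUL     : [6, 0, 0, 0]
EQ      : [6, 0, 1]
MUL     : [6, 0]
STORE 0 : [6]
DUP     : [6, 6]
EQ      : [1]
LOAD 1  : [1, 0]
OVER    : [1, 0, 1]
ROT     : [0, 1, 1]
SWAP    : [0, 1, 1]
NEG     : [0, 1, -1]

[0, 1, -1]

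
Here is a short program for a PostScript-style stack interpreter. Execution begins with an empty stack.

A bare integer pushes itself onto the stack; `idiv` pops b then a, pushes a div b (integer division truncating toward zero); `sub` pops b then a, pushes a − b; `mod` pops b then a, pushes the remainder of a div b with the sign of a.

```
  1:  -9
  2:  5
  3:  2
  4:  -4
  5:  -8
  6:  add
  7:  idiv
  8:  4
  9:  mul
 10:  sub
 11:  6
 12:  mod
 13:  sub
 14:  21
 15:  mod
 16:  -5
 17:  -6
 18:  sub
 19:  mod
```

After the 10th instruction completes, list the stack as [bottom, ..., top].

-9   : [-9]
5    : [-9, 5]
2    : [-9, 5, 2]
-4   : [-9, 5, 2, -4]
-8   : [-9, 5, 2, -4, -8]
add  : [-9, 5, 2, -12]
idiv : [-9, 5, 0]
4    : [-9, 5, 0, 4]
mul  : [-9, 5, 0]
sub  : [-9, 5]

[-9, 5]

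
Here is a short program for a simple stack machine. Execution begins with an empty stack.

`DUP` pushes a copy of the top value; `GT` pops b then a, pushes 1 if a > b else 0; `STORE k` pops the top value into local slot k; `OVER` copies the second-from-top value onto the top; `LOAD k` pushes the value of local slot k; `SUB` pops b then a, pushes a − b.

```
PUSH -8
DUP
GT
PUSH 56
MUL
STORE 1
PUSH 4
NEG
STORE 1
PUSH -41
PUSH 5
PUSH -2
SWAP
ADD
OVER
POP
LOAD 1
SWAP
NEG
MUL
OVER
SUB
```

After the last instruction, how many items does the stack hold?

PUSH -8  -> [-8]
DUP      -> [-8, -8]
GT       -> [0]
PUSH 56  -> [0, 56]
MUL      -> [0]
STORE 1  -> []
PUSH 4   -> [4]
NEG      -> [-4]
STORE 1  -> []
PUSH -41 -> [-41]
PUSH 5   -> [-41, 5]
PUSH -2  -> [-41, 5, -2]
SWAP     -> [-41, -2, 5]
ADD      -> [-41, 3]
OVER     -> [-41, 3, -41]
POP      -> [-41, 3]
LOAD 1   -> [-41, 3, -4]
SWAP     -> [-41, -4, 3]
NEG      -> [-41, -4, -3]
MUL      -> [-41, 12]
OVER     -> [-41, 12, -41]
SUB      -> [-41, 53]

2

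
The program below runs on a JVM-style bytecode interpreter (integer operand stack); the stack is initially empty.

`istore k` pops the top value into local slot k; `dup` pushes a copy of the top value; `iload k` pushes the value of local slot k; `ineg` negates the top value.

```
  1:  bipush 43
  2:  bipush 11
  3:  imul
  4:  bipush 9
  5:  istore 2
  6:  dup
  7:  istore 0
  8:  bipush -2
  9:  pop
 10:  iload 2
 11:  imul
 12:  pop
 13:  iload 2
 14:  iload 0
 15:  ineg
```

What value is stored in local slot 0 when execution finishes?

473

bipush 43  [43]
bipush 11  [43, 11]
imul       [473]
bipush 9   [473, 9]
istore 2   [473]
dup        [473, 473]
istore 0   [473]
bipush -2  [473, -2]
pop        [473]
iload 2    [473, 9]
imul       [4257]
pop        []
iload 2    [9]
iload 0    [9, 473]
ineg       [9, -473]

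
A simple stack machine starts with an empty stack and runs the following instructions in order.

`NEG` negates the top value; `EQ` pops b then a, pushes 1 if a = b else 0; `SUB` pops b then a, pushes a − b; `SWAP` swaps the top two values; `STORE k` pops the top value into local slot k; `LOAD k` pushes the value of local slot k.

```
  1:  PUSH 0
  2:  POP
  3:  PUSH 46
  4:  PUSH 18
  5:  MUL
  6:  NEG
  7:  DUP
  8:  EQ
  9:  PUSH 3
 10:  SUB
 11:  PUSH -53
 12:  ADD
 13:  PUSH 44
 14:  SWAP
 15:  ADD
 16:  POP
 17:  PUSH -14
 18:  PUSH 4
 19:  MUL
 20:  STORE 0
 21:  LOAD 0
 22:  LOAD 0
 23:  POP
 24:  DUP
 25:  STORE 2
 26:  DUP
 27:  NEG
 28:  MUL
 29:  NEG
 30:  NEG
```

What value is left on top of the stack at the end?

PUSH 0   -> 0
POP      -> (empty)
PUSH 46  -> 46
PUSH 18  -> 46 18
MUL      -> 828
NEG      -> -828
DUP      -> -828 -828
EQ       -> 1
PUSH 3   -> 1 3
SUB      -> -2
PUSH -53 -> -2 -53
ADD      -> -55
PUSH 44  -> -55 44
SWAP     -> 44 -55
ADD      -> -11
POP      -> (empty)
PUSH -14 -> -14
PUSH 4   -> -14 4
MUL      -> -56
STORE 0  -> (empty)
LOAD 0   -> -56
LOAD 0   -> -56 -56
POP      -> -56
DUP      -> -56 -56
STORE 2  -> -56
DUP      -> -56 -56
NEG      -> -56 56
MUL      -> -3136
NEG      -> 3136
NEG      -> -3136

-3136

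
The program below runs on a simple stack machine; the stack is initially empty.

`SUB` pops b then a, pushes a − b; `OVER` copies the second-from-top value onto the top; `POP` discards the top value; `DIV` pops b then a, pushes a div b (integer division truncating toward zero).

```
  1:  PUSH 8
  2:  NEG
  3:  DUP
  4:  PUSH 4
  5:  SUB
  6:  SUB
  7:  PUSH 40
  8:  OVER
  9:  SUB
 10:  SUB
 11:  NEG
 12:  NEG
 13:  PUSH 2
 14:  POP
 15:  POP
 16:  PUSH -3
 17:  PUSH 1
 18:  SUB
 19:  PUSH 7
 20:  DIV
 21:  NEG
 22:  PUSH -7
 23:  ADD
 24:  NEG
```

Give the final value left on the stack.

7

PUSH 8   8
NEG      -8
DUP      -8 -8
PUSH 4   -8 -8 4
SUB      -8 -12
SUB      4
PUSH 40  4 40
OVER     4 40 4
SUB      4 36
SUB      -32
NEG      32
NEG      -32
PUSH 2   -32 2
POP      -32
POP      (empty)
PUSH -3  -3
PUSH 1   -3 1
SUB      -4
PUSH 7   -4 7
DIV      0
NEG      0
PUSH -7  0 -7
ADD      -7
NEG      7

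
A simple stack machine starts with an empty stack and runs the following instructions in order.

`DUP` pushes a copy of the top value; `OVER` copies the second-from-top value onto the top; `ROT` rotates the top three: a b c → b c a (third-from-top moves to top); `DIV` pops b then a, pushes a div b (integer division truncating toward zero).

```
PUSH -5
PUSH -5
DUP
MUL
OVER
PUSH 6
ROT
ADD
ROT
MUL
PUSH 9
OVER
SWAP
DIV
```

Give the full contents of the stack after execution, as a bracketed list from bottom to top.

[-5, -155, -17]

PUSH -5  -5
PUSH -5  -5 -5
DUP      -5 -5 -5
MUL      -5 25
OVER     -5 25 -5
PUSH 6   -5 25 -5 6
ROT      -5 -5 6 25
ADD      -5 -5 31
ROT      -5 31 -5
MUL      -5 -155
PUSH 9   -5 -155 9
OVER     -5 -155 9 -155
SWAP     -5 -155 -155 9
DIV      -5 -155 -17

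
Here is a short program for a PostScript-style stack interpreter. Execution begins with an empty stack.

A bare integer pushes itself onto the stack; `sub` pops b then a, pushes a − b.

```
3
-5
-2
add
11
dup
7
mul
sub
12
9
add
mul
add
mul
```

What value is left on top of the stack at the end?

3   : [3]
-5  : [3, -5]
-2  : [3, -5, -2]
add : [3, -7]
11  : [3, -7, 11]
dup : [3, -7, 11, 11]
7   : [3, -7, 11, 11, 7]
mul : [3, -7, 11, 77]
sub : [3, -7, -66]
12  : [3, -7, -66, 12]
9   : [3, -7, -66, 12, 9]
add : [3, -7, -66, 21]
mul : [3, -7, -1386]
add : [3, -1393]
mul : [-4179]

-4179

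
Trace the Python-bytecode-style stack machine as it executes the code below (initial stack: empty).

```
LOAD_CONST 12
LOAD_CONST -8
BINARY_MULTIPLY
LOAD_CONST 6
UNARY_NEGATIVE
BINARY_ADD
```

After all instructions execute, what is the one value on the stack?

-102

LOAD_CONST 12   : 12
LOAD_CONST -8   : 12 -8
BINARY_MULTIPLY : -96
LOAD_CONST 6    : -96 6
UNARY_NEGATIVE  : -96 -6
BINARY_ADD      : -102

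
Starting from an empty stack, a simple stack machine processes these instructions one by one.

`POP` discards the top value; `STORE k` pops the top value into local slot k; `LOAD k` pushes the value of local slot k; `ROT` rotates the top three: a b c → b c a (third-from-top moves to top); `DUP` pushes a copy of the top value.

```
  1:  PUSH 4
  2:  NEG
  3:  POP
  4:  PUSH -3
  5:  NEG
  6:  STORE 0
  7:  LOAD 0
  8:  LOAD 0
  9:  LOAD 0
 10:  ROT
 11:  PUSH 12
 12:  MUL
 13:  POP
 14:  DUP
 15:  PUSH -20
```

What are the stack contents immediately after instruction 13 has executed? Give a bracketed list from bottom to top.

[3, 3]

PUSH 4   4
NEG      -4
POP      (empty)
PUSH -3  -3
NEG      3
STORE 0  (empty)
LOAD 0   3
LOAD 0   3 3
LOAD 0   3 3 3
ROT      3 3 3
PUSH 12  3 3 3 12
MUL      3 3 36
POP      3 3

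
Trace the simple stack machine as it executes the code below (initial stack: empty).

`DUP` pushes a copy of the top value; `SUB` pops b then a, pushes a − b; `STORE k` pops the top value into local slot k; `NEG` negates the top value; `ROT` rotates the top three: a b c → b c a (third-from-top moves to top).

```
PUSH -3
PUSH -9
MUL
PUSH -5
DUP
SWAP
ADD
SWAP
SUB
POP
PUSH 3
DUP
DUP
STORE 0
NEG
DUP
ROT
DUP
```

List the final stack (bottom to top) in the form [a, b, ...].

PUSH -3 : -3
PUSH -9 : -3 -9
MUL     : 27
PUSH -5 : 27 -5
DUP     : 27 -5 -5
SWAP    : 27 -5 -5
ADD     : 27 -10
SWAP    : -10 27
SUB     : -37
POP     : (empty)
PUSH 3  : 3
DUP     : 3 3
DUP     : 3 3 3
STORE 0 : 3 3
NEG     : 3 -3
DUP     : 3 -3 -3
ROT     : -3 -3 3
DUP     : -3 -3 3 3

[-3, -3, 3, 3]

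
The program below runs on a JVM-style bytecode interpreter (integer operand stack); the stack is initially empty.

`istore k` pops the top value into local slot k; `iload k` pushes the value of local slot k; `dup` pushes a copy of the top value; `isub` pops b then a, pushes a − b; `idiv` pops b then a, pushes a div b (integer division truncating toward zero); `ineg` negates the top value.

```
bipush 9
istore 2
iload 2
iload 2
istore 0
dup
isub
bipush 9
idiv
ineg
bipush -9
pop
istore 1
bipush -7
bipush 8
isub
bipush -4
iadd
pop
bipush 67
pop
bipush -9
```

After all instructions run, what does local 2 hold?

9

bipush 9  : 9
istore 2  : (empty)
iload 2   : 9
iload 2   : 9 9
istore 0  : 9
dup       : 9 9
isub      : 0
bipush 9  : 0 9
idiv      : 0
ineg      : 0
bipush -9 : 0 -9
pop       : 0
istore 1  : (empty)
bipush -7 : -7
bipush 8  : -7 8
isub      : -15
bipush -4 : -15 -4
iadd      : -19
pop       : (empty)
bipush 67 : 67
pop       : (empty)
bipush -9 : -9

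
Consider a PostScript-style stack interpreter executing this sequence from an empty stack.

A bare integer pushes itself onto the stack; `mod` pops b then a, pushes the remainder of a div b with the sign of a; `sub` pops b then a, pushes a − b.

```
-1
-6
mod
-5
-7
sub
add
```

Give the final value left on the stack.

-1  → -1
-6  → -1 -6
mod → -1
-5  → -1 -5
-7  → -1 -5 -7
sub → -1 2
add → 1

1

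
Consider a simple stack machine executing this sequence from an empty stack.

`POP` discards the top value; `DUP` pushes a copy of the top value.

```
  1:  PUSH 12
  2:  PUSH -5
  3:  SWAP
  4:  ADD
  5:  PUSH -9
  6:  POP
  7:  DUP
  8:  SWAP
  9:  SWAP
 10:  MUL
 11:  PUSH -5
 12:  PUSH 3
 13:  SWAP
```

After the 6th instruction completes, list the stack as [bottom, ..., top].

PUSH 12 : 12
PUSH -5 : 12 -5
SWAP    : -5 12
ADD     : 7
PUSH -9 : 7 -9
POP     : 7

[7]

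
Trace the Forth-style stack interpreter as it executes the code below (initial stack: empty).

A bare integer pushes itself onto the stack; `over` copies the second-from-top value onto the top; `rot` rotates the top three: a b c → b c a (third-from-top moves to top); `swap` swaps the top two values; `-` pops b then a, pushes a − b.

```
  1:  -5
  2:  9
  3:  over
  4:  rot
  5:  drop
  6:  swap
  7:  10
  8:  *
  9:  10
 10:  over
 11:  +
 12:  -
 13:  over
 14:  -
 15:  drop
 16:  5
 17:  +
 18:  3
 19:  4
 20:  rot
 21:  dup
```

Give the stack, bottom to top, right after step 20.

-5    -5
9     -5 9
over  -5 9 -5
rot   9 -5 -5
drop  9 -5
swap  -5 9
10    -5 9 10
*     -5 90
10    -5 90 10
over  -5 90 10 90
+     -5 90 100
-     -5 -10
over  -5 -10 -5
-     -5 -5
drop  -5
5     -5 5
+     0
3     0 3
4     0 3 4
rot   3 4 0

[3, 4, 0]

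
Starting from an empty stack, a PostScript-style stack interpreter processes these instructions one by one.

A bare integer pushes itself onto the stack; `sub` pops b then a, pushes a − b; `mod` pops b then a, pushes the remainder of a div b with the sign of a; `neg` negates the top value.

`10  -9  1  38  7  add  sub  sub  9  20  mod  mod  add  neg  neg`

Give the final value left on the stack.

10  : 10
-9  : 10 -9
1   : 10 -9 1
38  : 10 -9 1 38
7   : 10 -9 1 38 7
add : 10 -9 1 45
sub : 10 -9 -44
sub : 10 35
9   : 10 35 9
20  : 10 35 9 20
mod : 10 35 9
mod : 10 8
add : 18
neg : -18
neg : 18

18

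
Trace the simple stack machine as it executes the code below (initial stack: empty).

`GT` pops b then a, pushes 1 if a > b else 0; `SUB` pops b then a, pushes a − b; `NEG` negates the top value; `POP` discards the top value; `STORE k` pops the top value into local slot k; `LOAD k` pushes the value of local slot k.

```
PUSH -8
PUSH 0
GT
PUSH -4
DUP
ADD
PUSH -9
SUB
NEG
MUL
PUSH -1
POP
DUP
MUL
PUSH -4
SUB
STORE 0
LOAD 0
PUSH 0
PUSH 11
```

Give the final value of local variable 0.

PUSH -8  -8
PUSH 0   -8 0
GT       0
PUSH -4  0 -4
DUP      0 -4 -4
ADD      0 -8
PUSH -9  0 -8 -9
SUB      0 1
NEG      0 -1
MUL      0
PUSH -1  0 -1
POP      0
DUP      0 0
MUL      0
PUSH -4  0 -4
SUB      4
STORE 0  (empty)
LOAD 0   4
PUSH 0   4 0
PUSH 11  4 0 11

4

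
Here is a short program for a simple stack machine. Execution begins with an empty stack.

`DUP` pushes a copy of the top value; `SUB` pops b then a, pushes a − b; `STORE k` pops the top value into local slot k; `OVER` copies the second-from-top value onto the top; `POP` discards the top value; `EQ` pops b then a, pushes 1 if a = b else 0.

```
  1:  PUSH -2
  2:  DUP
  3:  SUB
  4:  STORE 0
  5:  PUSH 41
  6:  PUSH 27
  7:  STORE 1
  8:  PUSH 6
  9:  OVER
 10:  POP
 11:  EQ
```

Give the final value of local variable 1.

PUSH -2  [-2]
DUP      [-2, -2]
SUB      [0]
STORE 0  []
PUSH 41  [41]
PUSH 27  [41, 27]
STORE 1  [41]
PUSH 6   [41, 6]
OVER     [41, 6, 41]
POP      [41, 6]
EQ       [0]

27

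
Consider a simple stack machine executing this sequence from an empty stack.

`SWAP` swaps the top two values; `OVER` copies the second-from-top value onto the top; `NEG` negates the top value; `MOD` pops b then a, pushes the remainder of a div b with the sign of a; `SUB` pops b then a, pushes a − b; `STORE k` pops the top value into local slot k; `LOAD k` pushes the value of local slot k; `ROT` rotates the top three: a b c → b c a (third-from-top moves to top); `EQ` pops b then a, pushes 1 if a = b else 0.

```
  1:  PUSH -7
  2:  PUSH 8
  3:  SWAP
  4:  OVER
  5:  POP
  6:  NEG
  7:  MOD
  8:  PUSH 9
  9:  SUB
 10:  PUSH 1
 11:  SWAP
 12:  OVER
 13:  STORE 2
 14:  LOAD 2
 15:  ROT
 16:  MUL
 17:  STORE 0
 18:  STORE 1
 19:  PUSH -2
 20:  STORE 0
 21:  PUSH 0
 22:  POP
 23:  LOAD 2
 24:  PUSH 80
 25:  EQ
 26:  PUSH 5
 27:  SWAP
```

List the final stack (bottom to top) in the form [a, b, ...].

PUSH -7  [-7]
PUSH 8   [-7, 8]
SWAP     [8, -7]
OVER     [8, -7, 8]
POP      [8, -7]
NEG      [8, 7]
MOD      [1]
PUSH 9   [1, 9]
SUB      [-8]
PUSH 1   [-8, 1]
SWAP     [1, -8]
OVER     [1, -8, 1]
STORE 2  [1, -8]
LOAD 2   [1, -8, 1]
ROT      [-8, 1, 1]
MUL      [-8, 1]
STORE 0  [-8]
STORE 1  []
PUSH -2  [-2]
STORE 0  []
PUSH 0   [0]
POP      []
LOAD 2   [1]
PUSH 80  [1, 80]
EQ       [0]
PUSH 5   [0, 5]
SWAP     [5, 0]

[5, 0]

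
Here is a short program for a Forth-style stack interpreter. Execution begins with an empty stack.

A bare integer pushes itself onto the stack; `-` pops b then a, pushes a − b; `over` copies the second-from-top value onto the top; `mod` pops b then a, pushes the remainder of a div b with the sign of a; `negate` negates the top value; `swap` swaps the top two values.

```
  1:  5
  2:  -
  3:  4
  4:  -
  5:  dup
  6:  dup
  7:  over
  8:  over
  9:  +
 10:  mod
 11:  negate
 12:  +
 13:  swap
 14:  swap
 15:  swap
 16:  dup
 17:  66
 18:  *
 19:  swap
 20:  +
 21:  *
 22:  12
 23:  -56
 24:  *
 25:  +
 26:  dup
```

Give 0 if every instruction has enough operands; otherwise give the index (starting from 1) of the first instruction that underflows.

2

5  5
-  — needs 2 operands, stack has 1 → underflow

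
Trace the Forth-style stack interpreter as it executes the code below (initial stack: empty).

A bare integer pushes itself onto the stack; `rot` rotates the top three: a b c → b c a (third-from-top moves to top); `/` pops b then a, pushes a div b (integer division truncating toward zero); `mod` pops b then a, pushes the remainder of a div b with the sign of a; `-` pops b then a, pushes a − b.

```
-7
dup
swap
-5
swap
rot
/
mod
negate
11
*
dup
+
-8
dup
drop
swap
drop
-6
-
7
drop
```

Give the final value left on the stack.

-2

-7      [-7]
dup     [-7, -7]
swap    [-7, -7]
-5      [-7, -7, -5]
swap    [-7, -5, -7]
rot     [-5, -7, -7]
/       [-5, 1]
mod     [0]
negate  [0]
11      [0, 11]
*       [0]
dup     [0, 0]
+       [0]
-8      [0, -8]
dup     [0, -8, -8]
drop    [0, -8]
swap    [-8, 0]
drop    [-8]
-6      [-8, -6]
-       [-2]
7       [-2, 7]
drop    [-2]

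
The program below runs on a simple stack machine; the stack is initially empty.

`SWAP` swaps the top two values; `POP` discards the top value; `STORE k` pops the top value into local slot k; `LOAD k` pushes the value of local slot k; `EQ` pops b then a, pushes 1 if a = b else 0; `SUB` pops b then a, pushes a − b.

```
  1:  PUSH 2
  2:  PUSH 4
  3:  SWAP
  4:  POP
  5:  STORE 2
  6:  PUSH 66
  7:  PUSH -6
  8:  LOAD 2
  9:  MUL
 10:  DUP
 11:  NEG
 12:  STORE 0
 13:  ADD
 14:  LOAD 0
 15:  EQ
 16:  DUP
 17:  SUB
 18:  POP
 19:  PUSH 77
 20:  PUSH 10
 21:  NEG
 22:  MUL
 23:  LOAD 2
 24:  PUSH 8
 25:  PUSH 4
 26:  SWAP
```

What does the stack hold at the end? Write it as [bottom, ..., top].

PUSH 2   2
PUSH 4   2 4
SWAP     4 2
POP      4
STORE 2  (empty)
PUSH 66  66
PUSH -6  66 -6
LOAD 2   66 -6 4
MUL      66 -24
DUP      66 -24 -24
NEG      66 -24 24
STORE 0  66 -24
ADD      42
LOAD 0   42 24
EQ       0
DUP      0 0
SUB      0
POP      (empty)
PUSH 77  77
PUSH 10  77 10
NEG      77 -10
MUL      -770
LOAD 2   -770 4
PUSH 8   -770 4 8
PUSH 4   -770 4 8 4
SWAP     -770 4 4 8

[-770, 4, 4, 8]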